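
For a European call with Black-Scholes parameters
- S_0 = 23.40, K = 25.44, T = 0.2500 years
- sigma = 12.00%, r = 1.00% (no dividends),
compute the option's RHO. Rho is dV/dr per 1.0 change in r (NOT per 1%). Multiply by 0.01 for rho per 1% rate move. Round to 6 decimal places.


d1 = -1.3214452685; d2 = -1.3814452685
phi(d1) = 0.1666186964; exp(-qT) = 1.0000000000; exp(-rT) = 0.9975031224
N(d2) = 0.0835710476
Rho = K*T*exp(-rT)*N(d2) = 25.4400 * 0.2500 * 0.9975031224 * 0.0835710476 = 0.530185

Answer: Rho = 0.530185


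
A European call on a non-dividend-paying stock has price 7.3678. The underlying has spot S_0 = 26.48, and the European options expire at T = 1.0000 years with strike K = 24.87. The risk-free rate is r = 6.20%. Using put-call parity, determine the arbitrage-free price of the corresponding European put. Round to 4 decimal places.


Put-call parity: C - P = S_0 * exp(-qT) - K * exp(-rT).
S_0 * exp(-qT) = 26.4800 * 1.00000000 = 26.48000000
K * exp(-rT) = 24.8700 * 0.93988289 = 23.37488739
P = C - S*exp(-qT) + K*exp(-rT)
P = 7.3678 - 26.48000000 + 23.37488739 = 4.2627

Answer: Put price = 4.2627


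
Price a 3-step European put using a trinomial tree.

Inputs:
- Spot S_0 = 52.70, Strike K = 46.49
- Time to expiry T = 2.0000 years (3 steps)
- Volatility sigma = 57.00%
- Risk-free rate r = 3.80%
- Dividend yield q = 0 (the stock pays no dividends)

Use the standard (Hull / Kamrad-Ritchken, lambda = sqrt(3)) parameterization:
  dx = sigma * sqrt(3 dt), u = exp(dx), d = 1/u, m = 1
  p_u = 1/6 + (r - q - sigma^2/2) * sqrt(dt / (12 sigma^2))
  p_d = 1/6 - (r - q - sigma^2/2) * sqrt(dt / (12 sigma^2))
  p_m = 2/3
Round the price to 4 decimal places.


Answer: Price = V(0,0) = 10.1125

Derivation:
dt = T/N = 0.666667; dx = sigma*sqrt(3*dt) = 0.806102
u = exp(dx) = 2.239162; d = 1/u = 0.446596
p_u = 0.115205, p_m = 0.666667, p_d = 0.218128
Discount per step: exp(-r*dt) = 0.974985
Stock lattice S(k, j) with j the centered position index:
  k=0: S(0,+0) = 52.7000
  k=1: S(1,-1) = 23.5356; S(1,+0) = 52.7000; S(1,+1) = 118.0038
  k=2: S(2,-2) = 10.5109; S(2,-1) = 23.5356; S(2,+0) = 52.7000; S(2,+1) = 118.0038; S(2,+2) = 264.2297
  k=3: S(3,-3) = 4.6941; S(3,-2) = 10.5109; S(3,-1) = 23.5356; S(3,+0) = 52.7000; S(3,+1) = 118.0038; S(3,+2) = 264.2297; S(3,+3) = 591.6532
Terminal payoffs V(N, j) = max(K - S_T, 0):
  V(3,-3) = 41.795882; V(3,-2) = 35.979109; V(3,-1) = 22.954410; V(3,+0) = 0.000000; V(3,+1) = 0.000000; V(3,+2) = 0.000000; V(3,+3) = 0.000000
Backward induction: V(k, j) = exp(-r*dt) * [p_u * V(k+1, j+1) + p_m * V(k+1, j) + p_d * V(k+1, j-1)]
  V(2,-2) = exp(-r*dt) * [p_u*22.954410 + p_m*35.979109 + p_d*41.795882] = 34.853175
  V(2,-1) = exp(-r*dt) * [p_u*0.000000 + p_m*22.954410 + p_d*35.979109] = 22.571878
  V(2,+0) = exp(-r*dt) * [p_u*0.000000 + p_m*0.000000 + p_d*22.954410] = 4.881756
  V(2,+1) = exp(-r*dt) * [p_u*0.000000 + p_m*0.000000 + p_d*0.000000] = 0.000000
  V(2,+2) = exp(-r*dt) * [p_u*0.000000 + p_m*0.000000 + p_d*0.000000] = 0.000000
  V(1,-1) = exp(-r*dt) * [p_u*4.881756 + p_m*22.571878 + p_d*34.853175] = 22.632115
  V(1,+0) = exp(-r*dt) * [p_u*0.000000 + p_m*4.881756 + p_d*22.571878] = 7.973494
  V(1,+1) = exp(-r*dt) * [p_u*0.000000 + p_m*0.000000 + p_d*4.881756] = 1.038212
  V(0,+0) = exp(-r*dt) * [p_u*1.038212 + p_m*7.973494 + p_d*22.632115] = 10.112519


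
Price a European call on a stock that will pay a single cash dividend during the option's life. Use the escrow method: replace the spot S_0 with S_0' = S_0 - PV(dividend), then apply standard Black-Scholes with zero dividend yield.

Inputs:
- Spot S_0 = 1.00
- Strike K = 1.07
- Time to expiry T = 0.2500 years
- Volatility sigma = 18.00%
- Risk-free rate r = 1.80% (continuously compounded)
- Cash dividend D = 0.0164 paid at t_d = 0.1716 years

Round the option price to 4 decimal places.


Answer: Price = 0.0095

Derivation:
PV(D) = D * exp(-r * t_d) = 0.0164 * 0.99691597 = 0.01634942
S_0' = S_0 - PV(D) = 1.0000 - 0.01634942 = 0.98365058
d1 = (ln(S_0'/K) + (r + sigma^2/2)*T) / (sigma*sqrt(T)) = -0.83992441
d2 = d1 - sigma*sqrt(T) = -0.92992441
exp(-rT) = 0.99551011
N(d1) = 0.20047538; N(d2) = 0.17620511
C = S_0' * N(d1) - K * exp(-rT) * N(d2) = 0.98365058 * 0.20047538 - 1.0700 * 0.99551011 * 0.17620511 = 0.0095


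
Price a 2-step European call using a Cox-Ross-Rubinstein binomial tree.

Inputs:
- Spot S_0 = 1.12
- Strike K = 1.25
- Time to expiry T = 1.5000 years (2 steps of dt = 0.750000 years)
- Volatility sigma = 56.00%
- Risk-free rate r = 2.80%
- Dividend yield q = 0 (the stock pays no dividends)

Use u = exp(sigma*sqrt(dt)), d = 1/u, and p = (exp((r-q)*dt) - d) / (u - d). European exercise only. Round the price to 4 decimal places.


Answer: Price = V(0,0) = 0.2643

Derivation:
dt = T/N = 0.750000
u = exp(sigma*sqrt(dt)) = 1.624133; d = 1/u = 0.615713
p = (exp((r-q)*dt) - d) / (u - d) = 0.402123
Discount per step: exp(-r*dt) = 0.979219
Stock lattice S(k, i) with i counting down-moves:
  k=0: S(0,0) = 1.1200
  k=1: S(1,0) = 1.8190; S(1,1) = 0.6896
  k=2: S(2,0) = 2.9543; S(2,1) = 1.1200; S(2,2) = 0.4246
Terminal payoffs V(N, i) = max(S_T - K, 0):
  V(2,0) = 1.704346; V(2,1) = 0.000000; V(2,2) = 0.000000
Backward induction: V(k, i) = exp(-r*dt) * [p * V(k+1, i) + (1-p) * V(k+1, i+1)].
  V(1,0) = exp(-r*dt) * [p*1.704346 + (1-p)*0.000000] = 0.671114
  V(1,1) = exp(-r*dt) * [p*0.000000 + (1-p)*0.000000] = 0.000000
  V(0,0) = exp(-r*dt) * [p*0.671114 + (1-p)*0.000000] = 0.264262


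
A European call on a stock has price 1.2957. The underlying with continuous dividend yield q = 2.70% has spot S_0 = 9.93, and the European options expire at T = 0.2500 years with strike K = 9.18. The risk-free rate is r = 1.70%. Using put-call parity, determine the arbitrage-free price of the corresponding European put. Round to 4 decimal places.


Put-call parity: C - P = S_0 * exp(-qT) - K * exp(-rT).
S_0 * exp(-qT) = 9.9300 * 0.99327273 = 9.86319821
K * exp(-rT) = 9.1800 * 0.99575902 = 9.14106779
P = C - S*exp(-qT) + K*exp(-rT)
P = 1.2957 - 9.86319821 + 9.14106779 = 0.5736

Answer: Put price = 0.5736


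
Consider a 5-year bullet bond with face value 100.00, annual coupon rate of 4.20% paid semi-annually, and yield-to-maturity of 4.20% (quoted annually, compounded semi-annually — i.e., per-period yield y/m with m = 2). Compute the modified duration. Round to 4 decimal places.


Answer: Modified duration = 4.4679

Derivation:
Coupon per period c = face * coupon_rate / m = 2.100000
Periods per year m = 2; per-period yield y/m = 0.021000
Number of cashflows N = 10
Cashflows (t years, CF_t, discount factor 1/(1+y/m)^(m*t), PV):
  t = 0.5000: CF_t = 2.100000, DF = 0.979432, PV = 2.056807
  t = 1.0000: CF_t = 2.100000, DF = 0.959287, PV = 2.014502
  t = 1.5000: CF_t = 2.100000, DF = 0.939556, PV = 1.973068
  t = 2.0000: CF_t = 2.100000, DF = 0.920231, PV = 1.932486
  t = 2.5000: CF_t = 2.100000, DF = 0.901304, PV = 1.892738
  t = 3.0000: CF_t = 2.100000, DF = 0.882766, PV = 1.853808
  t = 3.5000: CF_t = 2.100000, DF = 0.864609, PV = 1.815679
  t = 4.0000: CF_t = 2.100000, DF = 0.846826, PV = 1.778334
  t = 4.5000: CF_t = 2.100000, DF = 0.829408, PV = 1.741757
  t = 5.0000: CF_t = 102.100000, DF = 0.812349, PV = 82.940819
Price P = sum_t PV_t = 100.000000
First compute Macaulay numerator sum_t t * PV_t:
  t * PV_t at t = 0.5000: 1.028404
  t * PV_t at t = 1.0000: 2.014502
  t * PV_t at t = 1.5000: 2.959602
  t * PV_t at t = 2.0000: 3.864972
  t * PV_t at t = 2.5000: 4.731846
  t * PV_t at t = 3.0000: 5.561425
  t * PV_t at t = 3.5000: 6.354877
  t * PV_t at t = 4.0000: 7.113336
  t * PV_t at t = 4.5000: 7.837907
  t * PV_t at t = 5.0000: 414.704097
Macaulay duration D = 456.170968 / 100.000000 = 4.561710
Modified duration = D / (1 + y/m) = 4.561710 / (1 + 0.021000) = 4.467884


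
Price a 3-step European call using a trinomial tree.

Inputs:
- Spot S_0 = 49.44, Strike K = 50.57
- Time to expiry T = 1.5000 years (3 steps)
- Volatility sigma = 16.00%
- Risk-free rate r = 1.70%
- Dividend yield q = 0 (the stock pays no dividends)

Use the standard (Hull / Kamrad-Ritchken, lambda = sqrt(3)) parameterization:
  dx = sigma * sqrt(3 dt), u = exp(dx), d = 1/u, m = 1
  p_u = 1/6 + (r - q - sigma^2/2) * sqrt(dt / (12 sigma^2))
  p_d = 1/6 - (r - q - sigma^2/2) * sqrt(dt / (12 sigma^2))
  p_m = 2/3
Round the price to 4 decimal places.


dt = T/N = 0.500000; dx = sigma*sqrt(3*dt) = 0.195959
u = exp(dx) = 1.216477; d = 1/u = 0.822046
p_u = 0.172025, p_m = 0.666667, p_d = 0.161308
Discount per step: exp(-r*dt) = 0.991536
Stock lattice S(k, j) with j the centered position index:
  k=0: S(0,+0) = 49.4400
  k=1: S(1,-1) = 40.6419; S(1,+0) = 49.4400; S(1,+1) = 60.1426
  k=2: S(2,-2) = 33.4095; S(2,-1) = 40.6419; S(2,+0) = 49.4400; S(2,+1) = 60.1426; S(2,+2) = 73.1621
  k=3: S(3,-3) = 27.4642; S(3,-2) = 33.4095; S(3,-1) = 40.6419; S(3,+0) = 49.4400; S(3,+1) = 60.1426; S(3,+2) = 73.1621; S(3,+3) = 89.0001
Terminal payoffs V(N, j) = max(S_T - K, 0):
  V(3,-3) = 0.000000; V(3,-2) = 0.000000; V(3,-1) = 0.000000; V(3,+0) = 0.000000; V(3,+1) = 9.572635; V(3,+2) = 22.592147; V(3,+3) = 38.430087
Backward induction: V(k, j) = exp(-r*dt) * [p_u * V(k+1, j+1) + p_m * V(k+1, j) + p_d * V(k+1, j-1)]
  V(2,-2) = exp(-r*dt) * [p_u*0.000000 + p_m*0.000000 + p_d*0.000000] = 0.000000
  V(2,-1) = exp(-r*dt) * [p_u*0.000000 + p_m*0.000000 + p_d*0.000000] = 0.000000
  V(2,+0) = exp(-r*dt) * [p_u*9.572635 + p_m*0.000000 + p_d*0.000000] = 1.632794
  V(2,+1) = exp(-r*dt) * [p_u*22.592147 + p_m*9.572635 + p_d*0.000000] = 10.181260
  V(2,+2) = exp(-r*dt) * [p_u*38.430087 + p_m*22.592147 + p_d*9.572635] = 23.020007
  V(1,-1) = exp(-r*dt) * [p_u*1.632794 + p_m*0.000000 + p_d*0.000000] = 0.278504
  V(1,+0) = exp(-r*dt) * [p_u*10.181260 + p_m*1.632794 + p_d*0.000000] = 2.815922
  V(1,+1) = exp(-r*dt) * [p_u*23.020007 + p_m*10.181260 + p_d*1.632794] = 10.917709
  V(0,+0) = exp(-r*dt) * [p_u*10.917709 + p_m*2.815922 + p_d*0.278504] = 3.768159

Answer: Price = V(0,0) = 3.7682


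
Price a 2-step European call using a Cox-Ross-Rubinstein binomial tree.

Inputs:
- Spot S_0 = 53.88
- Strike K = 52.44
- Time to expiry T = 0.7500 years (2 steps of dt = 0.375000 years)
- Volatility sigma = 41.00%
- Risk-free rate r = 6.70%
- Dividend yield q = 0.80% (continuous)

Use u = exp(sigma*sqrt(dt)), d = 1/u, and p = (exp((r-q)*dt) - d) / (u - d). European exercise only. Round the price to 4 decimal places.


Answer: Price = V(0,0) = 8.7547

Derivation:
dt = T/N = 0.375000
u = exp(sigma*sqrt(dt)) = 1.285404; d = 1/u = 0.777966
p = (exp((r-q)*dt) - d) / (u - d) = 0.481647
Discount per step: exp(-r*dt) = 0.975188
Stock lattice S(k, i) with i counting down-moves:
  k=0: S(0,0) = 53.8800
  k=1: S(1,0) = 69.2575; S(1,1) = 41.9168
  k=2: S(2,0) = 89.0239; S(2,1) = 53.8800; S(2,2) = 32.6098
Terminal payoffs V(N, i) = max(S_T - K, 0):
  V(2,0) = 36.583889; V(2,1) = 1.440000; V(2,2) = 0.000000
Backward induction: V(k, i) = exp(-r*dt) * [p * V(k+1, i) + (1-p) * V(k+1, i+1)].
  V(1,0) = exp(-r*dt) * [p*36.583889 + (1-p)*1.440000] = 17.911222
  V(1,1) = exp(-r*dt) * [p*1.440000 + (1-p)*0.000000] = 0.676363
  V(0,0) = exp(-r*dt) * [p*17.911222 + (1-p)*0.676363] = 8.754729


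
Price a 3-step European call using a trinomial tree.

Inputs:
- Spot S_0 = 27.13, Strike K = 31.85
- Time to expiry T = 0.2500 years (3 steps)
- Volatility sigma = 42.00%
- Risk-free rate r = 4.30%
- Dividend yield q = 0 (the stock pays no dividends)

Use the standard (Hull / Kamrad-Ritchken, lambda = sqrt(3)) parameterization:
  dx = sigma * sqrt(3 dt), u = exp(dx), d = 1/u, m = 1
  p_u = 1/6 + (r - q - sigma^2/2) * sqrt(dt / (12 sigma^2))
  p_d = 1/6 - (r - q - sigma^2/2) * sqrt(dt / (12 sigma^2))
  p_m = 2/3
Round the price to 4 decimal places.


dt = T/N = 0.083333; dx = sigma*sqrt(3*dt) = 0.210000
u = exp(dx) = 1.233678; d = 1/u = 0.810584
p_u = 0.157698, p_m = 0.666667, p_d = 0.175635
Discount per step: exp(-r*dt) = 0.996423
Stock lattice S(k, j) with j the centered position index:
  k=0: S(0,+0) = 27.1300
  k=1: S(1,-1) = 21.9912; S(1,+0) = 27.1300; S(1,+1) = 33.4697
  k=2: S(2,-2) = 17.8257; S(2,-1) = 21.9912; S(2,+0) = 27.1300; S(2,+1) = 33.4697; S(2,+2) = 41.2908
  k=3: S(3,-3) = 14.4492; S(3,-2) = 17.8257; S(3,-1) = 21.9912; S(3,+0) = 27.1300; S(3,+1) = 33.4697; S(3,+2) = 41.2908; S(3,+3) = 50.9396
Terminal payoffs V(N, j) = max(S_T - K, 0):
  V(3,-3) = 0.000000; V(3,-2) = 0.000000; V(3,-1) = 0.000000; V(3,+0) = 0.000000; V(3,+1) = 1.619686; V(3,+2) = 9.440817; V(3,+3) = 19.089575
Backward induction: V(k, j) = exp(-r*dt) * [p_u * V(k+1, j+1) + p_m * V(k+1, j) + p_d * V(k+1, j-1)]
  V(2,-2) = exp(-r*dt) * [p_u*0.000000 + p_m*0.000000 + p_d*0.000000] = 0.000000
  V(2,-1) = exp(-r*dt) * [p_u*0.000000 + p_m*0.000000 + p_d*0.000000] = 0.000000
  V(2,+0) = exp(-r*dt) * [p_u*1.619686 + p_m*0.000000 + p_d*0.000000] = 0.254508
  V(2,+1) = exp(-r*dt) * [p_u*9.440817 + p_m*1.619686 + p_d*0.000000] = 2.559405
  V(2,+2) = exp(-r*dt) * [p_u*19.089575 + p_m*9.440817 + p_d*1.619686] = 9.554449
  V(1,-1) = exp(-r*dt) * [p_u*0.254508 + p_m*0.000000 + p_d*0.000000] = 0.039992
  V(1,+0) = exp(-r*dt) * [p_u*2.559405 + p_m*0.254508 + p_d*0.000000] = 0.571236
  V(1,+1) = exp(-r*dt) * [p_u*9.554449 + p_m*2.559405 + p_d*0.254508] = 3.246039
  V(0,+0) = exp(-r*dt) * [p_u*3.246039 + p_m*0.571236 + p_d*0.039992] = 0.896525

Answer: Price = V(0,0) = 0.8965


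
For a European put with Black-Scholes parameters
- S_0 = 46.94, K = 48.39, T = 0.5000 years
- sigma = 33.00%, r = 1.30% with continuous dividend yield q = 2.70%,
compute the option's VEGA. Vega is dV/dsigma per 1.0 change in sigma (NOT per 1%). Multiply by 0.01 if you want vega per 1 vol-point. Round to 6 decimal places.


Answer: Vega = 13.051500

Derivation:
d1 = -0.0437034434; d2 = -0.2770486811
phi(d1) = 0.3985614742; exp(-qT) = 0.9865907163; exp(-rT) = 0.9935210793
Vega = S * exp(-qT) * phi(d1) * sqrt(T) = 46.9400 * 0.9865907163 * 0.3985614742 * 0.7071067812 = 13.051500


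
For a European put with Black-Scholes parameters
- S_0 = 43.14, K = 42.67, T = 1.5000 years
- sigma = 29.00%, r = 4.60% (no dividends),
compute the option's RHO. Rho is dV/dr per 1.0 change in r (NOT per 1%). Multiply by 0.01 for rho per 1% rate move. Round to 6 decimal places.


d1 = 0.4027004602; d2 = 0.0475244475
phi(d1) = 0.3678712142; exp(-qT) = 1.0000000000; exp(-rT) = 0.9333266801
N(-d2) = 0.4810476230
Rho = -K*T*exp(-rT)*N(-d2) = -42.6700 * 1.5000 * 0.9333266801 * 0.4810476230 = -28.736618

Answer: Rho = -28.736618


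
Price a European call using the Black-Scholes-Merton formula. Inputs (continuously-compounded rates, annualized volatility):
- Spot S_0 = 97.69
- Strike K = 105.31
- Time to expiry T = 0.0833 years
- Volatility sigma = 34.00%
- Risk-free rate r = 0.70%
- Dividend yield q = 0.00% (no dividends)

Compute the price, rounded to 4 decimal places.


Answer: Price = 1.2830

Derivation:
d1 = (ln(S/K) + (r - q + 0.5*sigma^2) * T) / (sigma * sqrt(T)) = -0.71039848
d2 = d1 - sigma * sqrt(T) = -0.80852839
exp(-rT) = 0.99941707; exp(-qT) = 1.00000000
C = S_0 * exp(-qT) * N(d1) - K * exp(-rT) * N(d2)
N(d1) = 0.23872853; N(d2) = 0.20939323
C = 97.6900 * 1.00000000 * 0.23872853 - 105.3100 * 0.99941707 * 0.20939323 = 1.2830


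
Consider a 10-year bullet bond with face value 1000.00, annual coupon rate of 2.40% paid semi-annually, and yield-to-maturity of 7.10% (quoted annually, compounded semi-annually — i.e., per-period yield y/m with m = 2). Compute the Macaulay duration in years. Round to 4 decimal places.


Answer: Macaulay duration = 8.6455 years

Derivation:
Coupon per period c = face * coupon_rate / m = 12.000000
Periods per year m = 2; per-period yield y/m = 0.035500
Number of cashflows N = 20
Cashflows (t years, CF_t, discount factor 1/(1+y/m)^(m*t), PV):
  t = 0.5000: CF_t = 12.000000, DF = 0.965717, PV = 11.588605
  t = 1.0000: CF_t = 12.000000, DF = 0.932609, PV = 11.191313
  t = 1.5000: CF_t = 12.000000, DF = 0.900637, PV = 10.807642
  t = 2.0000: CF_t = 12.000000, DF = 0.869760, PV = 10.437124
  t = 2.5000: CF_t = 12.000000, DF = 0.839942, PV = 10.079308
  t = 3.0000: CF_t = 12.000000, DF = 0.811147, PV = 9.733760
  t = 3.5000: CF_t = 12.000000, DF = 0.783338, PV = 9.400058
  t = 4.0000: CF_t = 12.000000, DF = 0.756483, PV = 9.077796
  t = 4.5000: CF_t = 12.000000, DF = 0.730549, PV = 8.766582
  t = 5.0000: CF_t = 12.000000, DF = 0.705503, PV = 8.466038
  t = 5.5000: CF_t = 12.000000, DF = 0.681316, PV = 8.175797
  t = 6.0000: CF_t = 12.000000, DF = 0.657959, PV = 7.895507
  t = 6.5000: CF_t = 12.000000, DF = 0.635402, PV = 7.624825
  t = 7.0000: CF_t = 12.000000, DF = 0.613619, PV = 7.363424
  t = 7.5000: CF_t = 12.000000, DF = 0.592582, PV = 7.110984
  t = 8.0000: CF_t = 12.000000, DF = 0.572267, PV = 6.867198
  t = 8.5000: CF_t = 12.000000, DF = 0.552648, PV = 6.631771
  t = 9.0000: CF_t = 12.000000, DF = 0.533701, PV = 6.404414
  t = 9.5000: CF_t = 12.000000, DF = 0.515404, PV = 6.184852
  t = 10.0000: CF_t = 1012.000000, DF = 0.497735, PV = 503.707535
Price P = sum_t PV_t = 667.514532
Macaulay numerator sum_t t * PV_t:
  t * PV_t at t = 0.5000: 5.794302
  t * PV_t at t = 1.0000: 11.191313
  t * PV_t at t = 1.5000: 16.211462
  t * PV_t at t = 2.0000: 20.874248
  t * PV_t at t = 2.5000: 25.198271
  t * PV_t at t = 3.0000: 29.201280
  t * PV_t at t = 3.5000: 32.900202
  t * PV_t at t = 4.0000: 36.311184
  t * PV_t at t = 4.5000: 39.449621
  t * PV_t at t = 5.0000: 42.330190
  t * PV_t at t = 5.5000: 44.966885
  t * PV_t at t = 6.0000: 47.373040
  t * PV_t at t = 6.5000: 49.561365
  t * PV_t at t = 7.0000: 51.543967
  t * PV_t at t = 7.5000: 53.332380
  t * PV_t at t = 8.0000: 54.937587
  t * PV_t at t = 8.5000: 56.370050
  t * PV_t at t = 9.0000: 57.639725
  t * PV_t at t = 9.5000: 58.756090
  t * PV_t at t = 10.0000: 5037.075354
Macaulay duration D = (sum_t t * PV_t) / P = 5771.018515 / 667.514532 = 8.645532


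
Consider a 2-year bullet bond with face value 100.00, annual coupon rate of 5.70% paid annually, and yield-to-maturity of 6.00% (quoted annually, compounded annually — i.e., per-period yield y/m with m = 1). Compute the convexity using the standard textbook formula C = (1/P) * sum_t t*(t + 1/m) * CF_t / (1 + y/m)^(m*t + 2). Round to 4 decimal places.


Coupon per period c = face * coupon_rate / m = 5.700000
Periods per year m = 1; per-period yield y/m = 0.060000
Number of cashflows N = 2
Cashflows (t years, CF_t, discount factor 1/(1+y/m)^(m*t), PV):
  t = 1.0000: CF_t = 5.700000, DF = 0.943396, PV = 5.377358
  t = 2.0000: CF_t = 105.700000, DF = 0.889996, PV = 94.072624
Price P = sum_t PV_t = 99.449982
Convexity numerator sum_t t*(t + 1/m) * CF_t / (1+y/m)^(m*t + 2):
  t = 1.0000: term = 9.571660
  t = 2.0000: term = 502.345801
Convexity = (1/P) * sum = 511.917461 / 99.449982 = 5.147487

Answer: Convexity = 5.1475


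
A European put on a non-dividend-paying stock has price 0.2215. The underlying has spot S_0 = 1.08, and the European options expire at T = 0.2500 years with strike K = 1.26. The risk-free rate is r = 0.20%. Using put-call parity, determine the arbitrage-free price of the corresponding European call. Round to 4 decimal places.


Answer: Call price = 0.0421

Derivation:
Put-call parity: C - P = S_0 * exp(-qT) - K * exp(-rT).
S_0 * exp(-qT) = 1.0800 * 1.00000000 = 1.08000000
K * exp(-rT) = 1.2600 * 0.99950012 = 1.25937016
C = P + S*exp(-qT) - K*exp(-rT)
C = 0.2215 + 1.08000000 - 1.25937016 = 0.0421


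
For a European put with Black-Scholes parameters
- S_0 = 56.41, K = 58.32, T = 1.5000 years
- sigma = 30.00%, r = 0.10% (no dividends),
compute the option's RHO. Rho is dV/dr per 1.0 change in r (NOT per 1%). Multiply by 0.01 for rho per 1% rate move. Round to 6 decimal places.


Answer: Rho = -52.978719

Derivation:
d1 = 0.0971667947; d2 = -0.2702566667
phi(d1) = 0.3970634346; exp(-qT) = 1.0000000000; exp(-rT) = 0.9985011244
N(-d2) = 0.6065185999
Rho = -K*T*exp(-rT)*N(-d2) = -58.3200 * 1.5000 * 0.9985011244 * 0.6065185999 = -52.978719


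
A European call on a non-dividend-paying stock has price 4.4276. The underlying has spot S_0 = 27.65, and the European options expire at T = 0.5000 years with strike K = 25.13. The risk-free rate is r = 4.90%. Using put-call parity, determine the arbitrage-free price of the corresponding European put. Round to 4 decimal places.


Answer: Put price = 1.2994

Derivation:
Put-call parity: C - P = S_0 * exp(-qT) - K * exp(-rT).
S_0 * exp(-qT) = 27.6500 * 1.00000000 = 27.65000000
K * exp(-rT) = 25.1300 * 0.97579769 = 24.52179592
P = C - S*exp(-qT) + K*exp(-rT)
P = 4.4276 - 27.65000000 + 24.52179592 = 1.2994


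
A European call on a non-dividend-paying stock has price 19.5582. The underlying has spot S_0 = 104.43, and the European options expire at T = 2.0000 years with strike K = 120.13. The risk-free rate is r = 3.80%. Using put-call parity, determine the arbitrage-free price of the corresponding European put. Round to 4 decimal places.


Answer: Put price = 26.4666

Derivation:
Put-call parity: C - P = S_0 * exp(-qT) - K * exp(-rT).
S_0 * exp(-qT) = 104.4300 * 1.00000000 = 104.43000000
K * exp(-rT) = 120.1300 * 0.92681621 = 111.33843089
P = C - S*exp(-qT) + K*exp(-rT)
P = 19.5582 - 104.43000000 + 111.33843089 = 26.4666


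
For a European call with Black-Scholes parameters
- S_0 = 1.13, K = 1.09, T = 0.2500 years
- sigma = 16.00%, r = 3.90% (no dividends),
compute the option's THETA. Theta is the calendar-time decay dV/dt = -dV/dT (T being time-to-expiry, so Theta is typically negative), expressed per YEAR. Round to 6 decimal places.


d1 = 0.6123742060; d2 = 0.5323742060
phi(d1) = 0.3307344084; exp(-qT) = 1.0000000000; exp(-rT) = 0.9902973771
Theta = -S*exp(-qT)*phi(d1)*sigma/(2*sqrt(T)) - r*K*exp(-rT)*N(d2) + q*S*exp(-qT)*N(d1)
N(d1) = 0.7298548982; N(d2) = 0.7027665768; sqrt(T) = 0.5000000000
Term 1 = -1.1300 * 1.0000000000 * 0.3307344084 * 0.1600 / (2 * 0.5000000000) = -0.0597967810
Term 2 = -0.0390 * 1.0900 * 0.9902973771 * 0.7027665768 = -0.0295847451
Term 3 = 0 (no dividend yield, q = 0)
Theta = -0.0597967810 + (-0.0295847451) + (0.0000000000) = -0.089382

Answer: Theta = -0.089382


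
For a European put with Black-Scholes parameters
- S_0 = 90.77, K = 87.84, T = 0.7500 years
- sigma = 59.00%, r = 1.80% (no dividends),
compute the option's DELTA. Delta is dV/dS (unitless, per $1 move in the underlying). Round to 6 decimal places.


Answer: Delta = -0.364628

Derivation:
d1 = 0.3461153347; d2 = -0.1648396535
phi(d1) = 0.3757480479; exp(-qT) = 1.0000000000; exp(-rT) = 0.9865907163
N(-d1) = 0.3646280197
Delta = -exp(-qT) * N(-d1) = -1.0000000000 * 0.3646280197 = -0.364628


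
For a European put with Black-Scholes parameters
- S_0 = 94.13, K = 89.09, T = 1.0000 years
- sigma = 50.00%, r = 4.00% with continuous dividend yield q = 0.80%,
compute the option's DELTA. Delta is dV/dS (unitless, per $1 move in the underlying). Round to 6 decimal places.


d1 = 0.4240594217; d2 = -0.0759405783
phi(d1) = 0.3646374416; exp(-qT) = 0.9920319148; exp(-rT) = 0.9607894392
N(-d1) = 0.3357612390
Delta = -exp(-qT) * N(-d1) = -0.9920319148 * 0.3357612390 = -0.333086

Answer: Delta = -0.333086


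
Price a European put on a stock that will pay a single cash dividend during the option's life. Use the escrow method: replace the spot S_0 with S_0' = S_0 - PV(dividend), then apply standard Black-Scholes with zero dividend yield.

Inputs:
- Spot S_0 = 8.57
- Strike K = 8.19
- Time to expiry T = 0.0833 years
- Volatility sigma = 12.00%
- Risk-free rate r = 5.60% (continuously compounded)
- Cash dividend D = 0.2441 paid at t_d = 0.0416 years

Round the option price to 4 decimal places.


Answer: Price = 0.0472

Derivation:
PV(D) = D * exp(-r * t_d) = 0.2441 * 0.99767311 = 0.24353201
S_0' = S_0 - PV(D) = 8.5700 - 0.24353201 = 8.32646799
d1 = (ln(S_0'/K) + (r + sigma^2/2)*T) / (sigma*sqrt(T)) = 0.62914948
d2 = d1 - sigma*sqrt(T) = 0.59451539
exp(-rT) = 0.99534606
N(-d1) = 0.26462560; N(-d2) = 0.27608372
P = K * exp(-rT) * N(-d2) - S_0' * N(-d1) = 8.1900 * 0.99534606 * 0.27608372 - 8.32646799 * 0.26462560 = 0.0472


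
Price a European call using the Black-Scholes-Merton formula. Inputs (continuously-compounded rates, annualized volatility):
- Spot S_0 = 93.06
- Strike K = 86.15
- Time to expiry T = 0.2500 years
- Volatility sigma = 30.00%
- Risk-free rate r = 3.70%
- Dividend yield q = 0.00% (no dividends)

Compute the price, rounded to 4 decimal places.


d1 = (ln(S/K) + (r - q + 0.5*sigma^2) * T) / (sigma * sqrt(T)) = 0.65102989
d2 = d1 - sigma * sqrt(T) = 0.50102989
exp(-rT) = 0.99079265; exp(-qT) = 1.00000000
C = S_0 * exp(-qT) * N(d1) - K * exp(-rT) * N(d2)
N(d1) = 0.74248640; N(d2) = 0.69182496
C = 93.0600 * 1.00000000 * 0.74248640 - 86.1500 * 0.99079265 * 0.69182496 = 10.0438

Answer: Price = 10.0438


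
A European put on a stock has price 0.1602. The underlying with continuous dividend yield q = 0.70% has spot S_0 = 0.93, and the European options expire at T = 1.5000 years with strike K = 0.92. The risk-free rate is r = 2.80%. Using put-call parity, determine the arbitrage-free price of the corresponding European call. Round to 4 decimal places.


Put-call parity: C - P = S_0 * exp(-qT) - K * exp(-rT).
S_0 * exp(-qT) = 0.9300 * 0.98955493 = 0.92028609
K * exp(-rT) = 0.9200 * 0.95886978 = 0.88216020
C = P + S*exp(-qT) - K*exp(-rT)
C = 0.1602 + 0.92028609 - 0.88216020 = 0.1983

Answer: Call price = 0.1983


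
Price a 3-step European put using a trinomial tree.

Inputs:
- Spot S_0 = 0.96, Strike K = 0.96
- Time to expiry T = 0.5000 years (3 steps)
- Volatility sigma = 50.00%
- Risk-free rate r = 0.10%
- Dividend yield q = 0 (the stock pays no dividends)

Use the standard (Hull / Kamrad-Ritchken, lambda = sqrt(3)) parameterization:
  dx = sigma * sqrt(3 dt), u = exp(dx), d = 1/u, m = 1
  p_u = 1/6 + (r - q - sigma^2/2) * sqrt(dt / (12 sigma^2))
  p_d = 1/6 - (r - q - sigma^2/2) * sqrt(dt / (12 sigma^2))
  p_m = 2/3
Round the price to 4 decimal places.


Answer: Price = V(0,0) = 0.1212

Derivation:
dt = T/N = 0.166667; dx = sigma*sqrt(3*dt) = 0.353553
u = exp(dx) = 1.424119; d = 1/u = 0.702189
p_u = 0.137440, p_m = 0.666667, p_d = 0.195894
Discount per step: exp(-r*dt) = 0.999833
Stock lattice S(k, j) with j the centered position index:
  k=0: S(0,+0) = 0.9600
  k=1: S(1,-1) = 0.6741; S(1,+0) = 0.9600; S(1,+1) = 1.3672
  k=2: S(2,-2) = 0.4733; S(2,-1) = 0.6741; S(2,+0) = 0.9600; S(2,+1) = 1.3672; S(2,+2) = 1.9470
  k=3: S(3,-3) = 0.3324; S(3,-2) = 0.4733; S(3,-1) = 0.6741; S(3,+0) = 0.9600; S(3,+1) = 1.3672; S(3,+2) = 1.9470; S(3,+3) = 2.7727
Terminal payoffs V(N, j) = max(K - S_T, 0):
  V(3,-3) = 0.627622; V(3,-2) = 0.486654; V(3,-1) = 0.285899; V(3,+0) = 0.000000; V(3,+1) = 0.000000; V(3,+2) = 0.000000; V(3,+3) = 0.000000
Backward induction: V(k, j) = exp(-r*dt) * [p_u * V(k+1, j+1) + p_m * V(k+1, j) + p_d * V(k+1, j-1)]
  V(2,-2) = exp(-r*dt) * [p_u*0.285899 + p_m*0.486654 + p_d*0.627622] = 0.486596
  V(2,-1) = exp(-r*dt) * [p_u*0.000000 + p_m*0.285899 + p_d*0.486654] = 0.285884
  V(2,+0) = exp(-r*dt) * [p_u*0.000000 + p_m*0.000000 + p_d*0.285899] = 0.055997
  V(2,+1) = exp(-r*dt) * [p_u*0.000000 + p_m*0.000000 + p_d*0.000000] = 0.000000
  V(2,+2) = exp(-r*dt) * [p_u*0.000000 + p_m*0.000000 + p_d*0.000000] = 0.000000
  V(1,-1) = exp(-r*dt) * [p_u*0.055997 + p_m*0.285884 + p_d*0.486596] = 0.293558
  V(1,+0) = exp(-r*dt) * [p_u*0.000000 + p_m*0.055997 + p_d*0.285884] = 0.093318
  V(1,+1) = exp(-r*dt) * [p_u*0.000000 + p_m*0.000000 + p_d*0.055997] = 0.010968
  V(0,+0) = exp(-r*dt) * [p_u*0.010968 + p_m*0.093318 + p_d*0.293558] = 0.121206


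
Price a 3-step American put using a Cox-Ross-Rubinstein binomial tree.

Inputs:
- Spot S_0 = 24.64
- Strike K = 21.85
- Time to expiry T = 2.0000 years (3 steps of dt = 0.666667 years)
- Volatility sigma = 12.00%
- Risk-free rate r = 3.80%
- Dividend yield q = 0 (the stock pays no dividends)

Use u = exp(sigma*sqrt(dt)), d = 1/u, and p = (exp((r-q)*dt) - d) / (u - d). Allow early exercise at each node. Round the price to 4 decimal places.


dt = T/N = 0.666667
u = exp(sigma*sqrt(dt)) = 1.102940; d = 1/u = 0.906667
p = (exp((r-q)*dt) - d) / (u - d) = 0.606245
Discount per step: exp(-r*dt) = 0.974985
Stock lattice S(k, i) with i counting down-moves:
  k=0: S(0,0) = 24.6400
  k=1: S(1,0) = 27.1764; S(1,1) = 22.3403
  k=2: S(2,0) = 29.9740; S(2,1) = 24.6400; S(2,2) = 20.2552
  k=3: S(3,0) = 33.0595; S(3,1) = 27.1764; S(3,2) = 22.3403; S(3,3) = 18.3647
Terminal payoffs V(N, i) = max(K - S_T, 0):
  V(3,0) = 0.000000; V(3,1) = 0.000000; V(3,2) = 0.000000; V(3,3) = 3.485263
Backward induction: V(k, i) = exp(-r*dt) * [p * V(k+1, i) + (1-p) * V(k+1, i+1)]; then take max(V_cont, immediate exercise) for American.
  V(2,0) = exp(-r*dt) * [p*0.000000 + (1-p)*0.000000] = 0.000000; exercise = 0.000000; V(2,0) = max -> 0.000000
  V(2,1) = exp(-r*dt) * [p*0.000000 + (1-p)*0.000000] = 0.000000; exercise = 0.000000; V(2,1) = max -> 0.000000
  V(2,2) = exp(-r*dt) * [p*0.000000 + (1-p)*3.485263] = 1.338009; exercise = 1.594792; V(2,2) = max -> 1.594792
  V(1,0) = exp(-r*dt) * [p*0.000000 + (1-p)*0.000000] = 0.000000; exercise = 0.000000; V(1,0) = max -> 0.000000
  V(1,1) = exp(-r*dt) * [p*0.000000 + (1-p)*1.594792] = 0.612248; exercise = 0.000000; V(1,1) = max -> 0.612248
  V(0,0) = exp(-r*dt) * [p*0.000000 + (1-p)*0.612248] = 0.235045; exercise = 0.000000; V(0,0) = max -> 0.235045

Answer: Price = V(0,0) = 0.2350


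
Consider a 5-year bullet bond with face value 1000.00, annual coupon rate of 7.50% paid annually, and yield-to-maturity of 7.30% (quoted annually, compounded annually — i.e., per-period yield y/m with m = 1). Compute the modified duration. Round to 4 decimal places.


Answer: Modified duration = 4.0562

Derivation:
Coupon per period c = face * coupon_rate / m = 75.000000
Periods per year m = 1; per-period yield y/m = 0.073000
Number of cashflows N = 5
Cashflows (t years, CF_t, discount factor 1/(1+y/m)^(m*t), PV):
  t = 1.0000: CF_t = 75.000000, DF = 0.931966, PV = 69.897484
  t = 2.0000: CF_t = 75.000000, DF = 0.868561, PV = 65.142110
  t = 3.0000: CF_t = 75.000000, DF = 0.809470, PV = 60.710261
  t = 4.0000: CF_t = 75.000000, DF = 0.754399, PV = 56.579926
  t = 5.0000: CF_t = 1075.000000, DF = 0.703075, PV = 755.805163
Price P = sum_t PV_t = 1008.134943
First compute Macaulay numerator sum_t t * PV_t:
  t * PV_t at t = 1.0000: 69.897484
  t * PV_t at t = 2.0000: 130.284219
  t * PV_t at t = 3.0000: 182.130782
  t * PV_t at t = 4.0000: 226.319704
  t * PV_t at t = 5.0000: 3779.025816
Macaulay duration D = 4387.658005 / 1008.134943 = 4.352253
Modified duration = D / (1 + y/m) = 4.352253 / (1 + 0.073000) = 4.056153


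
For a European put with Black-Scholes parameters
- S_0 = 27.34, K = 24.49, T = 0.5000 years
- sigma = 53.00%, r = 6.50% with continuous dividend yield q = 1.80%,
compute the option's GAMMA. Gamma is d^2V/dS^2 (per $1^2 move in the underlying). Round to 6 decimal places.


d1 = 0.5438343854; d2 = 0.1690677914
phi(d1) = 0.3441022413; exp(-qT) = 0.9910403788; exp(-rT) = 0.9680224498
Gamma = exp(-qT) * phi(d1) / (S * sigma * sqrt(T)) = 0.9910403788 * 0.3441022413 / (27.3400 * 0.5300 * 0.7071067812) = 0.033283

Answer: Gamma = 0.033283


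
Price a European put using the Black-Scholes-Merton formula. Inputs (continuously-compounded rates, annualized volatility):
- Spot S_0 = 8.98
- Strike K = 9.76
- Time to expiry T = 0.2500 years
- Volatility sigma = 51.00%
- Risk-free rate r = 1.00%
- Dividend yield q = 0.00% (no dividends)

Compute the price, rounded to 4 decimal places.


Answer: Price = 1.3742

Derivation:
d1 = (ln(S/K) + (r - q + 0.5*sigma^2) * T) / (sigma * sqrt(T)) = -0.18933340
d2 = d1 - sigma * sqrt(T) = -0.44433340
exp(-rT) = 0.99750312; exp(-qT) = 1.00000000
P = K * exp(-rT) * N(-d2) - S_0 * exp(-qT) * N(-d1)
N(-d1) = 0.57508424; N(-d2) = 0.67159922
P = 9.7600 * 0.99750312 * 0.67159922 - 8.9800 * 1.00000000 * 0.57508424 = 1.3742


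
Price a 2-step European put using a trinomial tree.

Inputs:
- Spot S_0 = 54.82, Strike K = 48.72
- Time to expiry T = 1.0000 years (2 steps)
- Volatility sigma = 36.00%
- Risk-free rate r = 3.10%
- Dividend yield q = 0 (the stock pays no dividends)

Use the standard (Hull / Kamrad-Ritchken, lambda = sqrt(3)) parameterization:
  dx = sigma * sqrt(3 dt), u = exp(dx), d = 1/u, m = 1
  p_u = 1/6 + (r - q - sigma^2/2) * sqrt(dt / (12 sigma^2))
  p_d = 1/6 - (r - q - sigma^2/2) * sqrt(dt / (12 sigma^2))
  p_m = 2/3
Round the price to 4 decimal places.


Answer: Price = V(0,0) = 4.1011

Derivation:
dt = T/N = 0.500000; dx = sigma*sqrt(3*dt) = 0.440908
u = exp(dx) = 1.554118; d = 1/u = 0.643452
p_u = 0.147502, p_m = 0.666667, p_d = 0.185832
Discount per step: exp(-r*dt) = 0.984620
Stock lattice S(k, j) with j the centered position index:
  k=0: S(0,+0) = 54.8200
  k=1: S(1,-1) = 35.2740; S(1,+0) = 54.8200; S(1,+1) = 85.1967
  k=2: S(2,-2) = 22.6971; S(2,-1) = 35.2740; S(2,+0) = 54.8200; S(2,+1) = 85.1967; S(2,+2) = 132.4058
Terminal payoffs V(N, j) = max(K - S_T, 0):
  V(2,-2) = 26.022863; V(2,-1) = 13.445972; V(2,+0) = 0.000000; V(2,+1) = 0.000000; V(2,+2) = 0.000000
Backward induction: V(k, j) = exp(-r*dt) * [p_u * V(k+1, j+1) + p_m * V(k+1, j) + p_d * V(k+1, j-1)]
  V(1,-1) = exp(-r*dt) * [p_u*0.000000 + p_m*13.445972 + p_d*26.022863] = 13.587605
  V(1,+0) = exp(-r*dt) * [p_u*0.000000 + p_m*0.000000 + p_d*13.445972] = 2.460256
  V(1,+1) = exp(-r*dt) * [p_u*0.000000 + p_m*0.000000 + p_d*0.000000] = 0.000000
  V(0,+0) = exp(-r*dt) * [p_u*0.000000 + p_m*2.460256 + p_d*13.587605] = 4.101115


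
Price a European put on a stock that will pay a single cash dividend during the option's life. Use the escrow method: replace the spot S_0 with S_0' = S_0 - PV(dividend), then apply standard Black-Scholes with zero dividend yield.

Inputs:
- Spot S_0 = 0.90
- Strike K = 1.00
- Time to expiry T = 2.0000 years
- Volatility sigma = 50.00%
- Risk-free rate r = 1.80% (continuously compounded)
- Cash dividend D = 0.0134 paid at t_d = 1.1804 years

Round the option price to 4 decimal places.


PV(D) = D * exp(-r * t_d) = 0.0134 * 0.97897693 = 0.01311829
S_0' = S_0 - PV(D) = 0.9000 - 0.01311829 = 0.88688171
d1 = (ln(S_0'/K) + (r + sigma^2/2)*T) / (sigma*sqrt(T)) = 0.23469770
d2 = d1 - sigma*sqrt(T) = -0.47240908
exp(-rT) = 0.96464029
N(-d1) = 0.40722169; N(-d2) = 0.68168259
P = K * exp(-rT) * N(-d2) - S_0' * N(-d1) = 1.0000 * 0.96464029 * 0.68168259 - 0.88688171 * 0.40722169 = 0.2964

Answer: Price = 0.2964


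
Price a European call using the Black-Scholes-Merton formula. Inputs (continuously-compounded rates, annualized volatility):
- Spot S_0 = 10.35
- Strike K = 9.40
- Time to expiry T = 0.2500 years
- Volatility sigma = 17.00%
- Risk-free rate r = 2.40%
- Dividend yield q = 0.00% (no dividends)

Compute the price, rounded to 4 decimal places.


d1 = (ln(S/K) + (r - q + 0.5*sigma^2) * T) / (sigma * sqrt(T)) = 1.24575683
d2 = d1 - sigma * sqrt(T) = 1.16075683
exp(-rT) = 0.99401796; exp(-qT) = 1.00000000
C = S_0 * exp(-qT) * N(d1) - K * exp(-rT) * N(d2)
N(d1) = 0.89357316; N(d2) = 0.87712960
C = 10.3500 * 1.00000000 * 0.89357316 - 9.4000 * 0.99401796 * 0.87712960 = 1.0528

Answer: Price = 1.0528


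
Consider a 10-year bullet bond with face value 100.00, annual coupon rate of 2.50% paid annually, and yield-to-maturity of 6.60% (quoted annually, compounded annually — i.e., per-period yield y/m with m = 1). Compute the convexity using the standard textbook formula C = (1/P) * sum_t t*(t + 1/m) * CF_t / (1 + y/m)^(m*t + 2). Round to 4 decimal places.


Answer: Convexity = 80.7215

Derivation:
Coupon per period c = face * coupon_rate / m = 2.500000
Periods per year m = 1; per-period yield y/m = 0.066000
Number of cashflows N = 10
Cashflows (t years, CF_t, discount factor 1/(1+y/m)^(m*t), PV):
  t = 1.0000: CF_t = 2.500000, DF = 0.938086, PV = 2.345216
  t = 2.0000: CF_t = 2.500000, DF = 0.880006, PV = 2.200015
  t = 3.0000: CF_t = 2.500000, DF = 0.825521, PV = 2.063804
  t = 4.0000: CF_t = 2.500000, DF = 0.774410, PV = 1.936026
  t = 5.0000: CF_t = 2.500000, DF = 0.726464, PV = 1.816159
  t = 6.0000: CF_t = 2.500000, DF = 0.681486, PV = 1.703714
  t = 7.0000: CF_t = 2.500000, DF = 0.639292, PV = 1.598231
  t = 8.0000: CF_t = 2.500000, DF = 0.599711, PV = 1.499279
  t = 9.0000: CF_t = 2.500000, DF = 0.562581, PV = 1.406453
  t = 10.0000: CF_t = 102.500000, DF = 0.527750, PV = 54.094339
Price P = sum_t PV_t = 70.663236
Convexity numerator sum_t t*(t + 1/m) * CF_t / (1+y/m)^(m*t + 2):
  t = 1.0000: term = 4.127607
  t = 2.0000: term = 11.616156
  t = 3.0000: term = 21.793914
  t = 4.0000: term = 34.074287
  t = 5.0000: term = 47.946933
  t = 6.0000: term = 62.969705
  t = 7.0000: term = 78.761358
  t = 8.0000: term = 94.994937
  t = 9.0000: term = 111.391811
  t = 10.0000: term = 5236.367205
Convexity = (1/P) * sum = 5704.043914 / 70.663236 = 80.721522


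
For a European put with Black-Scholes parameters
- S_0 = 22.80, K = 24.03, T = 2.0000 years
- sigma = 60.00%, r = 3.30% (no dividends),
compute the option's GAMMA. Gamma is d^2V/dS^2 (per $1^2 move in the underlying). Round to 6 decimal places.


Answer: Gamma = 0.018717

Derivation:
d1 = 0.4401238683; d2 = -0.4084042691
phi(d1) = 0.3621151431; exp(-qT) = 1.0000000000; exp(-rT) = 0.9361308643
Gamma = exp(-qT) * phi(d1) / (S * sigma * sqrt(T)) = 1.0000000000 * 0.3621151431 / (22.8000 * 0.6000 * 1.4142135624) = 0.018717


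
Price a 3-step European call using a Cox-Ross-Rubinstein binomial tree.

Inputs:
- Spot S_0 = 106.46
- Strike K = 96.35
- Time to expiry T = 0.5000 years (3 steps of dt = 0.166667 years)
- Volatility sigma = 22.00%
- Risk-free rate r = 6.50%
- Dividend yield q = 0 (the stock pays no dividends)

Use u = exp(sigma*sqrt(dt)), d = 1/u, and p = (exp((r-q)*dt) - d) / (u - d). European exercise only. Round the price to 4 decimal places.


dt = T/N = 0.166667
u = exp(sigma*sqrt(dt)) = 1.093971; d = 1/u = 0.914101
p = (exp((r-q)*dt) - d) / (u - d) = 0.538117
Discount per step: exp(-r*dt) = 0.989225
Stock lattice S(k, i) with i counting down-moves:
  k=0: S(0,0) = 106.4600
  k=1: S(1,0) = 116.4642; S(1,1) = 97.3152
  k=2: S(2,0) = 127.4085; S(2,1) = 106.4600; S(2,2) = 88.9558
  k=3: S(3,0) = 139.3813; S(3,1) = 116.4642; S(3,2) = 97.3152; S(3,3) = 81.3146
Terminal payoffs V(N, i) = max(S_T - K, 0):
  V(3,0) = 43.031280; V(3,1) = 20.114203; V(3,2) = 0.965152; V(3,3) = 0.000000
Backward induction: V(k, i) = exp(-r*dt) * [p * V(k+1, i) + (1-p) * V(k+1, i+1)].
  V(2,0) = exp(-r*dt) * [p*43.031280 + (1-p)*20.114203] = 32.096673
  V(2,1) = exp(-r*dt) * [p*20.114203 + (1-p)*0.965152] = 11.148158
  V(2,2) = exp(-r*dt) * [p*0.965152 + (1-p)*0.000000] = 0.513769
  V(1,0) = exp(-r*dt) * [p*32.096673 + (1-p)*11.148158] = 22.179333
  V(1,1) = exp(-r*dt) * [p*11.148158 + (1-p)*0.513769] = 6.169122
  V(0,0) = exp(-r*dt) * [p*22.179333 + (1-p)*6.169122] = 14.625192

Answer: Price = V(0,0) = 14.6252


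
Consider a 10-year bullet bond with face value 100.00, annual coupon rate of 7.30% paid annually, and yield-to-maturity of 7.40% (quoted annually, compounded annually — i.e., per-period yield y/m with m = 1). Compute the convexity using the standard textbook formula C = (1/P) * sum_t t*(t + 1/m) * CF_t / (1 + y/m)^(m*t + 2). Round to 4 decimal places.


Coupon per period c = face * coupon_rate / m = 7.300000
Periods per year m = 1; per-period yield y/m = 0.074000
Number of cashflows N = 10
Cashflows (t years, CF_t, discount factor 1/(1+y/m)^(m*t), PV):
  t = 1.0000: CF_t = 7.300000, DF = 0.931099, PV = 6.797020
  t = 2.0000: CF_t = 7.300000, DF = 0.866945, PV = 6.328697
  t = 3.0000: CF_t = 7.300000, DF = 0.807211, PV = 5.892641
  t = 4.0000: CF_t = 7.300000, DF = 0.751593, PV = 5.486631
  t = 5.0000: CF_t = 7.300000, DF = 0.699808, PV = 5.108595
  t = 6.0000: CF_t = 7.300000, DF = 0.651590, PV = 4.756606
  t = 7.0000: CF_t = 7.300000, DF = 0.606694, PV = 4.428870
  t = 8.0000: CF_t = 7.300000, DF = 0.564892, PV = 4.123715
  t = 9.0000: CF_t = 7.300000, DF = 0.525971, PV = 3.839585
  t = 10.0000: CF_t = 107.300000, DF = 0.489731, PV = 52.548087
Price P = sum_t PV_t = 99.310447
Convexity numerator sum_t t*(t + 1/m) * CF_t / (1+y/m)^(m*t + 2):
  t = 1.0000: term = 11.785283
  t = 2.0000: term = 32.919785
  t = 3.0000: term = 61.303137
  t = 4.0000: term = 95.132118
  t = 5.0000: term = 132.866087
  t = 6.0000: term = 173.196017
  t = 7.0000: term = 215.016781
  t = 8.0000: term = 257.402371
  t = 9.0000: term = 299.583765
  t = 10.0000: term = 5011.191862
Convexity = (1/P) * sum = 6290.397205 / 99.310447 = 63.340740

Answer: Convexity = 63.3407


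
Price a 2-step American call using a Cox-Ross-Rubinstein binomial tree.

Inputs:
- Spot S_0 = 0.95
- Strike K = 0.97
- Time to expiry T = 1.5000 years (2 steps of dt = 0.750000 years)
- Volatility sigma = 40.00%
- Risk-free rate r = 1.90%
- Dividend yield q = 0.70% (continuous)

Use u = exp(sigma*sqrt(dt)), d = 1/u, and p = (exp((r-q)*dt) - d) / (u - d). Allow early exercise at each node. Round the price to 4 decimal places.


Answer: Price = V(0,0) = 0.1647

Derivation:
dt = T/N = 0.750000
u = exp(sigma*sqrt(dt)) = 1.413982; d = 1/u = 0.707222
p = (exp((r-q)*dt) - d) / (u - d) = 0.427045
Discount per step: exp(-r*dt) = 0.985851
Stock lattice S(k, i) with i counting down-moves:
  k=0: S(0,0) = 0.9500
  k=1: S(1,0) = 1.3433; S(1,1) = 0.6719
  k=2: S(2,0) = 1.8994; S(2,1) = 0.9500; S(2,2) = 0.4752
Terminal payoffs V(N, i) = max(S_T - K, 0):
  V(2,0) = 0.929379; V(2,1) = 0.000000; V(2,2) = 0.000000
Backward induction: V(k, i) = exp(-r*dt) * [p * V(k+1, i) + (1-p) * V(k+1, i+1)]; then take max(V_cont, immediate exercise) for American.
  V(1,0) = exp(-r*dt) * [p*0.929379 + (1-p)*0.000000] = 0.391271; exercise = 0.373283; V(1,0) = max -> 0.391271
  V(1,1) = exp(-r*dt) * [p*0.000000 + (1-p)*0.000000] = 0.000000; exercise = 0.000000; V(1,1) = max -> 0.000000
  V(0,0) = exp(-r*dt) * [p*0.391271 + (1-p)*0.000000] = 0.164726; exercise = 0.000000; V(0,0) = max -> 0.164726
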